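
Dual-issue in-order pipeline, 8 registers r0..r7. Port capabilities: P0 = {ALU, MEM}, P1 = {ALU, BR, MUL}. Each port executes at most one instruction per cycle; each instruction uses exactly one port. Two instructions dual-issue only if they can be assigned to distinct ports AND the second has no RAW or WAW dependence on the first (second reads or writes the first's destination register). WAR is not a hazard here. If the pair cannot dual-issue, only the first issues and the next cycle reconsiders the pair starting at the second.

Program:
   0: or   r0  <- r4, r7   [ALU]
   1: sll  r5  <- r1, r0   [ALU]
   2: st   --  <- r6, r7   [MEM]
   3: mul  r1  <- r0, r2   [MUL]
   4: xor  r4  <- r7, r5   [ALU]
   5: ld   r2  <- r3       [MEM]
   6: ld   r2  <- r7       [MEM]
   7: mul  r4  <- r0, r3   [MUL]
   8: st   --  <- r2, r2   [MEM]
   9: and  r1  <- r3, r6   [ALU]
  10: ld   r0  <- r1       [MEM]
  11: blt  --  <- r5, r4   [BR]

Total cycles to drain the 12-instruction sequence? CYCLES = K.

0. or @i0  | RAW r0
1. sll;st @i1/i2  | 2-wide
2. mul;xor @i3/i4  | 2-wide
3. ld @i5  | no-port MEM/MEM
4. ld;mul @i6/i7  | 2-wide
5. st;and @i8/i9  | 2-wide
6. ld;blt @i10/i11  | 2-wide

CYCLES = 7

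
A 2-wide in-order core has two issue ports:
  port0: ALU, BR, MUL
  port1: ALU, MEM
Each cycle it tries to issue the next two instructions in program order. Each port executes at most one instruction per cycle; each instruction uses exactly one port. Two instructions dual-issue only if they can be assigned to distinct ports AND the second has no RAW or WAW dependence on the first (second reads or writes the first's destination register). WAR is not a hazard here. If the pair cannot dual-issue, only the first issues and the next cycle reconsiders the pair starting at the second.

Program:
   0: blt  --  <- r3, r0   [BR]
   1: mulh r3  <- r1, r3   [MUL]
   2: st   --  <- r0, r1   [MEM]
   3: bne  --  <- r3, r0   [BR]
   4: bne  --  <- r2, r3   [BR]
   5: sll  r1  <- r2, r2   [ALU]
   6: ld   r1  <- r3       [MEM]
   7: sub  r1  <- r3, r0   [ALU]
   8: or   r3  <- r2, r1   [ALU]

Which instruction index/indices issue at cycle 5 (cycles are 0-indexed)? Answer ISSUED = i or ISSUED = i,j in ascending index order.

ISSUED = 7

[0] i0  blt  -- no-port BR/MUL
[1] i1+i2  mulh+st  -- 2-wide
[2] i3  bne  -- no-port BR/BR
[3] i4+i5  bne+sll  -- 2-wide
[4] i6  ld  -- WAW r1
[5] i7  sub  -- RAW r1
[6] i8  or  -- tail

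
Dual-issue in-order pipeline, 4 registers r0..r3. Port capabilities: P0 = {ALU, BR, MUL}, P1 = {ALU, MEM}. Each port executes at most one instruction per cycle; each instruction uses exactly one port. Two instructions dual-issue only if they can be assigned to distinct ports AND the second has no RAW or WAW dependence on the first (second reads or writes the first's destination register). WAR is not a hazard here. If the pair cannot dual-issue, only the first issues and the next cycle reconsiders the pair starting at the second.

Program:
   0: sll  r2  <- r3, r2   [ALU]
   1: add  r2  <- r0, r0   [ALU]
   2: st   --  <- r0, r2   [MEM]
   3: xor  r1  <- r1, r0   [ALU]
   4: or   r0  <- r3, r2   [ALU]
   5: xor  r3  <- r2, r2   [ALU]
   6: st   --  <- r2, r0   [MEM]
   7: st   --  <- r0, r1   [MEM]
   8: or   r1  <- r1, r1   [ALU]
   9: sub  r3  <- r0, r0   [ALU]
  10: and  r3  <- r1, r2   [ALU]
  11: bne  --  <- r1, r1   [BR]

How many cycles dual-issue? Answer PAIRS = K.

PAIRS = 4

  cy0 -> i0 (sll.ALU) WAW r2
  cy1 -> i1 (add.ALU) RAW r2
  cy2 -> i2/i3 (st.MEM xor.ALU) 2-wide
  cy3 -> i4/i5 (or.ALU xor.ALU) 2-wide
  cy4 -> i6 (st.MEM) no-port MEM/MEM
  cy5 -> i7/i8 (st.MEM or.ALU) 2-wide
  cy6 -> i9 (sub.ALU) WAW r3
  cy7 -> i10/i11 (and.ALU bne.BR) 2-wide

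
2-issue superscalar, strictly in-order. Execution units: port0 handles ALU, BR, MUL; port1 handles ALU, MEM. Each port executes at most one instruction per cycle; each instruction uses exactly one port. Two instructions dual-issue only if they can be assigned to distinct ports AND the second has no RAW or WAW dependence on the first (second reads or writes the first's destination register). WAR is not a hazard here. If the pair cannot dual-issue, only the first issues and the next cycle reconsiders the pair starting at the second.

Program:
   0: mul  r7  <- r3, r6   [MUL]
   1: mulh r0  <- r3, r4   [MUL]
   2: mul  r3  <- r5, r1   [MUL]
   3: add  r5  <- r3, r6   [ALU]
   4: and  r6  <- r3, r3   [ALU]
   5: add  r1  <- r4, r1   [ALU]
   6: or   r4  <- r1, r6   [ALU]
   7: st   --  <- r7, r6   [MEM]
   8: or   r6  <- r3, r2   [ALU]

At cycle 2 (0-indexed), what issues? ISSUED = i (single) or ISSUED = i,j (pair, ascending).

ISSUED = 2

#0 head=0: mul i0 no-port MUL/MUL
#1 head=1: mulh i1 no-port MUL/MUL
#2 head=2: mul i2 RAW r3
#3 head=3: add;and i3&i4 2-wide
#4 head=5: add i5 RAW r1
#5 head=6: or;st i6&i7 2-wide
#6 head=8: or i8 tail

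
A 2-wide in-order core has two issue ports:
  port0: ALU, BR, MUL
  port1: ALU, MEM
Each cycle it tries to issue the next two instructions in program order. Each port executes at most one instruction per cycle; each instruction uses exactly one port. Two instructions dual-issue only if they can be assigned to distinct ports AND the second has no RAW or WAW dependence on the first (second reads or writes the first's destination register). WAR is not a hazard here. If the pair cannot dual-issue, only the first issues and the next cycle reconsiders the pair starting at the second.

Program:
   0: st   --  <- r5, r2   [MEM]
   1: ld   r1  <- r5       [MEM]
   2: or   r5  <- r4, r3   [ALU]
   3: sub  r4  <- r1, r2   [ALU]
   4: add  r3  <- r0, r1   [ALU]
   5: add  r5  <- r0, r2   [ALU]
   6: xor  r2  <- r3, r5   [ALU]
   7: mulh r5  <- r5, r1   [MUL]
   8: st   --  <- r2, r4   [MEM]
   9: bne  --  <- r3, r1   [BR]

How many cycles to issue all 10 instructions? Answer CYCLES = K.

  cy0 -> i0 (st.MEM) no-port MEM/MEM
  cy1 -> i1&i2 (ld.MEM;or.ALU) dual
  cy2 -> i3&i4 (sub.ALU;add.ALU) dual
  cy3 -> i5 (add.ALU) RAW r5
  cy4 -> i6&i7 (xor.ALU;mulh.MUL) dual
  cy5 -> i8&i9 (st.MEM;bne.BR) dual

CYCLES = 6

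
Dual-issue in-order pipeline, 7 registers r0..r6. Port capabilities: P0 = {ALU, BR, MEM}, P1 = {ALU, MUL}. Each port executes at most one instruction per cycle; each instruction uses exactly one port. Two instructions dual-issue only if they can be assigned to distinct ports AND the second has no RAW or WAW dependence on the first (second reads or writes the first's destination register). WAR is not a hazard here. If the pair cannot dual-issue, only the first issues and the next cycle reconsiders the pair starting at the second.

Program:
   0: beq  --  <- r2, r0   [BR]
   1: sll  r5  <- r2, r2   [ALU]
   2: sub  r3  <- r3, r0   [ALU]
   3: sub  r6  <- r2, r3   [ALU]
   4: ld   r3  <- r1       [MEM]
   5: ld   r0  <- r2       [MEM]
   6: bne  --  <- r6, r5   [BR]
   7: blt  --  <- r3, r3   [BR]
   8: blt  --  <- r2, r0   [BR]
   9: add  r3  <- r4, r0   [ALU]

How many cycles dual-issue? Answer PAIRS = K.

  cy0 -> i0+i1 (beq.BR+sll.ALU) pair
  cy1 -> i2 (sub.ALU) RAW r3
  cy2 -> i3+i4 (sub.ALU+ld.MEM) pair
  cy3 -> i5 (ld.MEM) no-port MEM/BR
  cy4 -> i6 (bne.BR) no-port BR/BR
  cy5 -> i7 (blt.BR) no-port BR/BR
  cy6 -> i8+i9 (blt.BR+add.ALU) pair

PAIRS = 3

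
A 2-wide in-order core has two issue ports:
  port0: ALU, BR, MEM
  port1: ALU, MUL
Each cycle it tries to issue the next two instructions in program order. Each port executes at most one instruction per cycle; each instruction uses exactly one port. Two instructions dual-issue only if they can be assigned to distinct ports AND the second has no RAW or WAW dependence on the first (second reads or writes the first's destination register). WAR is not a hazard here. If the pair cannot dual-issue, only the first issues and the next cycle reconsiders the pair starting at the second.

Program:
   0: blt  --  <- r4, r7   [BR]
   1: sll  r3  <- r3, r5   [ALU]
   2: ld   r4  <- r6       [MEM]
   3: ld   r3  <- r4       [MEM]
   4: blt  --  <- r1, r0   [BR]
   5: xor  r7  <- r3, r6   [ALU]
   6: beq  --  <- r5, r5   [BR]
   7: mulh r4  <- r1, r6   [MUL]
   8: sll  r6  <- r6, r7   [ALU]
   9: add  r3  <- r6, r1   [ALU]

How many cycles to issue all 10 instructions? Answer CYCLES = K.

CYCLES = 7

  cy0 -> i0/i1 (blt sll) dual
  cy1 -> i2 (ld) no-port MEM/MEM
  cy2 -> i3 (ld) no-port MEM/BR
  cy3 -> i4/i5 (blt xor) dual
  cy4 -> i6/i7 (beq mulh) dual
  cy5 -> i8 (sll) RAW r6
  cy6 -> i9 (add) tail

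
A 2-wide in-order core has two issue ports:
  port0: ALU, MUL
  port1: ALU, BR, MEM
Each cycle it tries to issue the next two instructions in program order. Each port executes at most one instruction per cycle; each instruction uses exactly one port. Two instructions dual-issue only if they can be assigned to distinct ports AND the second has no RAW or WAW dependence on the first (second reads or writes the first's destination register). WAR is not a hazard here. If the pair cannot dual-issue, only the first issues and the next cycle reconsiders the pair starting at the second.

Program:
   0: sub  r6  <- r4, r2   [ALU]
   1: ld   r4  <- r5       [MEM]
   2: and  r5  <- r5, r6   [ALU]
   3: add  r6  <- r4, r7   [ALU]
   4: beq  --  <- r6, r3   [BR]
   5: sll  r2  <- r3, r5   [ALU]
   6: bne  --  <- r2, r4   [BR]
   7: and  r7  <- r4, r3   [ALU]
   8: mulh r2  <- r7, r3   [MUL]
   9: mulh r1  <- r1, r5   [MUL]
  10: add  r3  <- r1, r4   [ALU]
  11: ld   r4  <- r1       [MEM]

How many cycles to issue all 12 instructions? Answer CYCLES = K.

[0] i0&i1  sub;ld  -- pair
[1] i2&i3  and;add  -- pair
[2] i4&i5  beq;sll  -- pair
[3] i6&i7  bne;and  -- pair
[4] i8  mulh  -- no-port MUL/MUL
[5] i9  mulh  -- RAW r1
[6] i10&i11  add;ld  -- pair

CYCLES = 7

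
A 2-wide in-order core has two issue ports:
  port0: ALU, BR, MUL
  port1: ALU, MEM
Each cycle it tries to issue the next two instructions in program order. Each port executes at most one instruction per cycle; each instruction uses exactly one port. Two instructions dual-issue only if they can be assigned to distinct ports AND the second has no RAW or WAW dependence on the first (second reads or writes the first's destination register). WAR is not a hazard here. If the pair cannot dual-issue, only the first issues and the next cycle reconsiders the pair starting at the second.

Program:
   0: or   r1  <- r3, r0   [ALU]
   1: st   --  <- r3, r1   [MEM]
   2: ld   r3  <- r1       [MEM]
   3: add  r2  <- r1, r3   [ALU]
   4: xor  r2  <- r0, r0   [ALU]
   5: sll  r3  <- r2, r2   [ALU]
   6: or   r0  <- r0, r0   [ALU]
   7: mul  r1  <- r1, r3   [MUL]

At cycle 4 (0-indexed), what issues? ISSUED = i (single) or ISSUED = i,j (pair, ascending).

ISSUED = 4

#0 head=0: or.ALU i0 RAW r1
#1 head=1: st.MEM i1 no-port MEM/MEM
#2 head=2: ld.MEM i2 RAW r3
#3 head=3: add.ALU i3 WAW r2
#4 head=4: xor.ALU i4 RAW r2
#5 head=5: sll.ALU/or.ALU i5+i6 2-wide
#6 head=7: mul.MUL i7 tail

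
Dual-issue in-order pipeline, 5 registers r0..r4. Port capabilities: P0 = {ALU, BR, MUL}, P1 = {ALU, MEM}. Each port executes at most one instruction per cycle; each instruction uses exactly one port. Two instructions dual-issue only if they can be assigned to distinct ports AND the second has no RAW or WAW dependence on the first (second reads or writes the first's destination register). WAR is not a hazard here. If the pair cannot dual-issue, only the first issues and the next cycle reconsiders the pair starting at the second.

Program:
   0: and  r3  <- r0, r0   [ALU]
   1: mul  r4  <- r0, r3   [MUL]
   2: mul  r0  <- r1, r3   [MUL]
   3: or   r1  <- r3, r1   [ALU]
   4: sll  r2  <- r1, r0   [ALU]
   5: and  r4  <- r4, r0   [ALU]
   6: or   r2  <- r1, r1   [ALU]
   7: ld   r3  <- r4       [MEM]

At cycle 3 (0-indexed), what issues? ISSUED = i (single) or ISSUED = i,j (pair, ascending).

ISSUED = 4,5

c0: i0 and.ALU  RAW r3
c1: i1 mul.MUL  no-port MUL/MUL
c2: i2+i3 mul.MUL+or.ALU  dual
c3: i4+i5 sll.ALU+and.ALU  dual
c4: i6+i7 or.ALU+ld.MEM  dual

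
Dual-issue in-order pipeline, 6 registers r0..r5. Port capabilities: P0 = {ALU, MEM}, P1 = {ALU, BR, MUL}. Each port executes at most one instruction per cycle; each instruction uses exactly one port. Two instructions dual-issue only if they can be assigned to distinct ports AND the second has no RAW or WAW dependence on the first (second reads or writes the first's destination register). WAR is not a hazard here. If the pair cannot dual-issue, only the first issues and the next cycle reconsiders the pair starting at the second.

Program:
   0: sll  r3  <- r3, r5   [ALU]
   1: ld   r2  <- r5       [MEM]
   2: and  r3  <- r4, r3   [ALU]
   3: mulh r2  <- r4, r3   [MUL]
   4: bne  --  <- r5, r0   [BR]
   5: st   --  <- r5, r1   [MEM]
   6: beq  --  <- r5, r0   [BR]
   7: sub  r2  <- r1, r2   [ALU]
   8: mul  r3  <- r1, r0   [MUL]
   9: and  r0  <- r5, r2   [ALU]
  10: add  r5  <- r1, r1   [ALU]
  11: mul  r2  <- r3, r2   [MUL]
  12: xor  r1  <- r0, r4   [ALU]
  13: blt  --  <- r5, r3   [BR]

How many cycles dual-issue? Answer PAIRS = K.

#0 head=0: sll.ALU;ld.MEM i0,i1 dual
#1 head=2: and.ALU i2 RAW r3
#2 head=3: mulh.MUL i3 no-port MUL/BR
#3 head=4: bne.BR;st.MEM i4,i5 dual
#4 head=6: beq.BR;sub.ALU i6,i7 dual
#5 head=8: mul.MUL;and.ALU i8,i9 dual
#6 head=10: add.ALU;mul.MUL i10,i11 dual
#7 head=12: xor.ALU;blt.BR i12,i13 dual

PAIRS = 6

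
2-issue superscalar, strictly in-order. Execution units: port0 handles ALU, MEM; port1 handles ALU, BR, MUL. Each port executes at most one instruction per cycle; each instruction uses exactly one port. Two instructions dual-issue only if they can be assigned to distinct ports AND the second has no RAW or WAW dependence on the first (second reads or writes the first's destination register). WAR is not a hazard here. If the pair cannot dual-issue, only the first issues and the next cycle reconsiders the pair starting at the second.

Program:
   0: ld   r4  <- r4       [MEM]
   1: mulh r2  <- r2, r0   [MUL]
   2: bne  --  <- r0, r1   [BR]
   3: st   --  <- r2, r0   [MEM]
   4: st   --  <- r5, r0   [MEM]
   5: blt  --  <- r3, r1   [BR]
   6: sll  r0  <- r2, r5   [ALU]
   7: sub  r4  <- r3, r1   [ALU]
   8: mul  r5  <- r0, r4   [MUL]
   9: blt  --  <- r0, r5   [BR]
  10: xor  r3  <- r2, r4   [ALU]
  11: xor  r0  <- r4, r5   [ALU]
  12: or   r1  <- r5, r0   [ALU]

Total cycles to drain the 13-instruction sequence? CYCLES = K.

[0] i0,i1  ld;mulh  -- pair
[1] i2,i3  bne;st  -- pair
[2] i4,i5  st;blt  -- pair
[3] i6,i7  sll;sub  -- pair
[4] i8  mul  -- no-port MUL/BR
[5] i9,i10  blt;xor  -- pair
[6] i11  xor  -- RAW r0
[7] i12  or  -- tail

CYCLES = 8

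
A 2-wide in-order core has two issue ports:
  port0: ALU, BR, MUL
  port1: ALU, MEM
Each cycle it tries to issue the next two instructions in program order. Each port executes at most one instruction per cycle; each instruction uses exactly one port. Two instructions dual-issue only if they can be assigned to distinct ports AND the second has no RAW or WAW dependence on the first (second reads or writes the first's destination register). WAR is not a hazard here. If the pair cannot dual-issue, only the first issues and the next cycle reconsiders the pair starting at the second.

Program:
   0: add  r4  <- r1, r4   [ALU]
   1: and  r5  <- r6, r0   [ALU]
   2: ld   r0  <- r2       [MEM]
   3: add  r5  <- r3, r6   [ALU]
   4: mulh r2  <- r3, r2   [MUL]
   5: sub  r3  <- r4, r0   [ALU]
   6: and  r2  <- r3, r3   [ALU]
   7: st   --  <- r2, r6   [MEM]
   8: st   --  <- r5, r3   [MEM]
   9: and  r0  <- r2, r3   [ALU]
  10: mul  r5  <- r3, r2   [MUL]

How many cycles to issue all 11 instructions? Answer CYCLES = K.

#0 head=0: add.ALU and.ALU i0+i1 2-wide
#1 head=2: ld.MEM add.ALU i2+i3 2-wide
#2 head=4: mulh.MUL sub.ALU i4+i5 2-wide
#3 head=6: and.ALU i6 RAW r2
#4 head=7: st.MEM i7 no-port MEM/MEM
#5 head=8: st.MEM and.ALU i8+i9 2-wide
#6 head=10: mul.MUL i10 tail

CYCLES = 7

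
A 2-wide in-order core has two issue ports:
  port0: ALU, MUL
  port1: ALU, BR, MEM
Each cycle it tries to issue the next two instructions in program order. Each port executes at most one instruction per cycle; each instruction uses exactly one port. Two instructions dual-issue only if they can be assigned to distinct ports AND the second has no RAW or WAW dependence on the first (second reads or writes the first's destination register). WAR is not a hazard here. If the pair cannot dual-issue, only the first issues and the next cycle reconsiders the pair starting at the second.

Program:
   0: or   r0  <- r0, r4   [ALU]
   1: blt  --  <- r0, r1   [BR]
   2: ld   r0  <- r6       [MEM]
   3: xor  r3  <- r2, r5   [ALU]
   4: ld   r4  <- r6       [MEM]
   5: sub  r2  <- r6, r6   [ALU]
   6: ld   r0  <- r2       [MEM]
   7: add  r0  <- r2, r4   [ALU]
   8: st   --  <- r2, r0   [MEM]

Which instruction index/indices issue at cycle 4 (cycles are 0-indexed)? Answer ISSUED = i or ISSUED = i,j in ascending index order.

0. or.ALU @i0  | RAW r0
1. blt.BR @i1  | no-port BR/MEM
2. ld.MEM;xor.ALU @i2/i3  | 2-wide
3. ld.MEM;sub.ALU @i4/i5  | 2-wide
4. ld.MEM @i6  | WAW r0
5. add.ALU @i7  | RAW r0
6. st.MEM @i8  | tail

ISSUED = 6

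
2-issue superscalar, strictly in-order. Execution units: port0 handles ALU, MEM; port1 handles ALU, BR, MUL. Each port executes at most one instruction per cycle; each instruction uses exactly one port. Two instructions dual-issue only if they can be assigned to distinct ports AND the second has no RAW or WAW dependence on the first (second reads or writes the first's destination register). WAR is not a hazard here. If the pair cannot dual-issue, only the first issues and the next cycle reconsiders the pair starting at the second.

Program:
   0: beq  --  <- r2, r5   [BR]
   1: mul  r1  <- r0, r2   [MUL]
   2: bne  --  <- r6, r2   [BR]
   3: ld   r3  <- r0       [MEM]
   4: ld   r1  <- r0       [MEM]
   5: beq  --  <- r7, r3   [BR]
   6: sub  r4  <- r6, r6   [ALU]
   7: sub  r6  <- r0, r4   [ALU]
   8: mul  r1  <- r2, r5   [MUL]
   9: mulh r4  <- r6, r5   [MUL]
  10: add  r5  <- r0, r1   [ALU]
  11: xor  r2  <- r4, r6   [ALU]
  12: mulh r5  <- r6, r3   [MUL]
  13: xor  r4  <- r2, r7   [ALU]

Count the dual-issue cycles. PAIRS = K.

PAIRS = 5

c0: i0 beq  no-port BR/MUL
c1: i1 mul  no-port MUL/BR
c2: i2/i3 bne+ld  pair
c3: i4/i5 ld+beq  pair
c4: i6 sub  RAW r4
c5: i7/i8 sub+mul  pair
c6: i9/i10 mulh+add  pair
c7: i11/i12 xor+mulh  pair
c8: i13 xor  tail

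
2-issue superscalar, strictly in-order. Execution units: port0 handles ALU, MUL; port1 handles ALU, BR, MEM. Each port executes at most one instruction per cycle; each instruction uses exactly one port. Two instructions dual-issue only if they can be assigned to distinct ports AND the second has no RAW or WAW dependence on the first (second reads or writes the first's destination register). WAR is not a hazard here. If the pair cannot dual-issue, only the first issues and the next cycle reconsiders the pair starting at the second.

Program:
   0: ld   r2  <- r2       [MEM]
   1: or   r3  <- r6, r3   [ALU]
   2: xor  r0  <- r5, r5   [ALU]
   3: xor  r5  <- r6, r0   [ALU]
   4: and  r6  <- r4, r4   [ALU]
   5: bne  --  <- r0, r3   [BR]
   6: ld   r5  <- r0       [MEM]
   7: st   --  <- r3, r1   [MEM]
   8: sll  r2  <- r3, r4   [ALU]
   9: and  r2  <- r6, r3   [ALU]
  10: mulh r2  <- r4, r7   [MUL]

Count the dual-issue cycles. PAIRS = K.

#0 head=0: ld or i0,i1 dual
#1 head=2: xor i2 RAW r0
#2 head=3: xor and i3,i4 dual
#3 head=5: bne i5 no-port BR/MEM
#4 head=6: ld i6 no-port MEM/MEM
#5 head=7: st sll i7,i8 dual
#6 head=9: and i9 WAW r2
#7 head=10: mulh i10 tail

PAIRS = 3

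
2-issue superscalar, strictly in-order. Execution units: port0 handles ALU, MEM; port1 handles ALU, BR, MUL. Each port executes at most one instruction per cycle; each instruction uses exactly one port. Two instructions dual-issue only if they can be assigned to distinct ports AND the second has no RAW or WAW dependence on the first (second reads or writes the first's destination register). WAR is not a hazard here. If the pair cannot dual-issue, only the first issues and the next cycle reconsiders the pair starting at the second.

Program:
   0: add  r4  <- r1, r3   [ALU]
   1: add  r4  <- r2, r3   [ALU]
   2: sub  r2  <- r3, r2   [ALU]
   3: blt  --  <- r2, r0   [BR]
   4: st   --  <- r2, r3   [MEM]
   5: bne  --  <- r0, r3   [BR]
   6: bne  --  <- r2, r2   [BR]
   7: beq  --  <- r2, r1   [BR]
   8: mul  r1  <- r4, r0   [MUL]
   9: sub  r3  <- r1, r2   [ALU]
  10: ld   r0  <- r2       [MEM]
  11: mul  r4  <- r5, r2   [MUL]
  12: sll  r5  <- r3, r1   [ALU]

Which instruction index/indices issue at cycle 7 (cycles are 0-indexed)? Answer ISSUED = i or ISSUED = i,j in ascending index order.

ISSUED = 9,10

[0] i0  add  -- WAW r4
[1] i1,i2  add+sub  -- 2-wide
[2] i3,i4  blt+st  -- 2-wide
[3] i5  bne  -- no-port BR/BR
[4] i6  bne  -- no-port BR/BR
[5] i7  beq  -- no-port BR/MUL
[6] i8  mul  -- RAW r1
[7] i9,i10  sub+ld  -- 2-wide
[8] i11,i12  mul+sll  -- 2-wide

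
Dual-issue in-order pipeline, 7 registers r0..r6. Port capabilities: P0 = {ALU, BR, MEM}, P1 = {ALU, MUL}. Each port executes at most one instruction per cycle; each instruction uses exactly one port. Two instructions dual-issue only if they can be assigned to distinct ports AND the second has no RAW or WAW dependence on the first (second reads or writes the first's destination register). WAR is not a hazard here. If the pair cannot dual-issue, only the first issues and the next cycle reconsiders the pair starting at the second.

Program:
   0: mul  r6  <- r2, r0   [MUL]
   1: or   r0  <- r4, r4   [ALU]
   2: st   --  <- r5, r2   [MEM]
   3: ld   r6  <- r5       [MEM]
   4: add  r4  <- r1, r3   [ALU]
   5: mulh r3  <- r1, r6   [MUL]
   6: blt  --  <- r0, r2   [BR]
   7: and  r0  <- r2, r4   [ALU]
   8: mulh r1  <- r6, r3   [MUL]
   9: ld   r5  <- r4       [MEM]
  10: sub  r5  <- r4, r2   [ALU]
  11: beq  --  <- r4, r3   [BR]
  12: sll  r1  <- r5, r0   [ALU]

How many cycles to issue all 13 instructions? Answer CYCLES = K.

CYCLES = 8

#0 head=0: mul.MUL;or.ALU i0/i1 dual
#1 head=2: st.MEM i2 no-port MEM/MEM
#2 head=3: ld.MEM;add.ALU i3/i4 dual
#3 head=5: mulh.MUL;blt.BR i5/i6 dual
#4 head=7: and.ALU;mulh.MUL i7/i8 dual
#5 head=9: ld.MEM i9 WAW r5
#6 head=10: sub.ALU;beq.BR i10/i11 dual
#7 head=12: sll.ALU i12 tail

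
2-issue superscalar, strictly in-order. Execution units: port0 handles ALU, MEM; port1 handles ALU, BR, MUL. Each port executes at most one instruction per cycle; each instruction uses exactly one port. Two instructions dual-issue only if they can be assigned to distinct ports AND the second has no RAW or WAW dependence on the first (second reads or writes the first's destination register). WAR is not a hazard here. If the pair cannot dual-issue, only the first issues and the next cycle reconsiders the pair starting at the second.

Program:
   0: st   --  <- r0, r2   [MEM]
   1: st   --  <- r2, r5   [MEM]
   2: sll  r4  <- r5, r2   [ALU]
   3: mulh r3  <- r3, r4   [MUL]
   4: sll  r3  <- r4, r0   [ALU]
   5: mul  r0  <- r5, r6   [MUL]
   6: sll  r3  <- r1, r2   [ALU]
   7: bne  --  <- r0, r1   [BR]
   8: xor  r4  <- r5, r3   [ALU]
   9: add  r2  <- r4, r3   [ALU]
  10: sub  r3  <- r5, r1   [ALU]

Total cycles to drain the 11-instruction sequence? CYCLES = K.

c0: i0 st  no-port MEM/MEM
c1: i1/i2 st+sll  2-wide
c2: i3 mulh  WAW r3
c3: i4/i5 sll+mul  2-wide
c4: i6/i7 sll+bne  2-wide
c5: i8 xor  RAW r4
c6: i9/i10 add+sub  2-wide

CYCLES = 7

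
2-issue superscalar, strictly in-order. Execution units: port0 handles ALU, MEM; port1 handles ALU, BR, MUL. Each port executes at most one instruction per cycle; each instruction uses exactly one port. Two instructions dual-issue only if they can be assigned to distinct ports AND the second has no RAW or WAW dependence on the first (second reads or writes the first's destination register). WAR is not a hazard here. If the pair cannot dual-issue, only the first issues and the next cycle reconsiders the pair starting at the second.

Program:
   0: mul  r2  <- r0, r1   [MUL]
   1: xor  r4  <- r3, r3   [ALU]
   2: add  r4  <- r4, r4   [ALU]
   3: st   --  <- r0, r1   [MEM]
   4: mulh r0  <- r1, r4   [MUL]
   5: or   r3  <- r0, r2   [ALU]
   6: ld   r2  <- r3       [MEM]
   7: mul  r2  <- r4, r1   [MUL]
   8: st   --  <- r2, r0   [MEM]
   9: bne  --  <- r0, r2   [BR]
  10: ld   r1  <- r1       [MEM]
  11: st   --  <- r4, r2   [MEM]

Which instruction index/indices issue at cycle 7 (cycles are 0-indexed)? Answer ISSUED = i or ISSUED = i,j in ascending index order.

ISSUED = 10

[0] i0+i1  mul.MUL/xor.ALU  -- dual
[1] i2+i3  add.ALU/st.MEM  -- dual
[2] i4  mulh.MUL  -- RAW r0
[3] i5  or.ALU  -- RAW r3
[4] i6  ld.MEM  -- WAW r2
[5] i7  mul.MUL  -- RAW r2
[6] i8+i9  st.MEM/bne.BR  -- dual
[7] i10  ld.MEM  -- no-port MEM/MEM
[8] i11  st.MEM  -- tail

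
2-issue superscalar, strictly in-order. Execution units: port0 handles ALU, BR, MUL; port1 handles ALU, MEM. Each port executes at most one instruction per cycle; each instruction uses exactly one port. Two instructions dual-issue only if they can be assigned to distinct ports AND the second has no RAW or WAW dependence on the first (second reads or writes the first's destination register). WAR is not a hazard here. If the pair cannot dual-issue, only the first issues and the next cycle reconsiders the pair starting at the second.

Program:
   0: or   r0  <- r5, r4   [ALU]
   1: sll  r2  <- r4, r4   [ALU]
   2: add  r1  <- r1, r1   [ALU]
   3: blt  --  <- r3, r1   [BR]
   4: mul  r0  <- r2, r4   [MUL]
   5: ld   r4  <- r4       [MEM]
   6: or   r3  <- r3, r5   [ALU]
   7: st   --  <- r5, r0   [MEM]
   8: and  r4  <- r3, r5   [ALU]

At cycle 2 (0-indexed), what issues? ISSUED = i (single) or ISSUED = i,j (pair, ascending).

#0 head=0: or;sll i0+i1 dual
#1 head=2: add i2 RAW r1
#2 head=3: blt i3 no-port BR/MUL
#3 head=4: mul;ld i4+i5 dual
#4 head=6: or;st i6+i7 dual
#5 head=8: and i8 tail

ISSUED = 3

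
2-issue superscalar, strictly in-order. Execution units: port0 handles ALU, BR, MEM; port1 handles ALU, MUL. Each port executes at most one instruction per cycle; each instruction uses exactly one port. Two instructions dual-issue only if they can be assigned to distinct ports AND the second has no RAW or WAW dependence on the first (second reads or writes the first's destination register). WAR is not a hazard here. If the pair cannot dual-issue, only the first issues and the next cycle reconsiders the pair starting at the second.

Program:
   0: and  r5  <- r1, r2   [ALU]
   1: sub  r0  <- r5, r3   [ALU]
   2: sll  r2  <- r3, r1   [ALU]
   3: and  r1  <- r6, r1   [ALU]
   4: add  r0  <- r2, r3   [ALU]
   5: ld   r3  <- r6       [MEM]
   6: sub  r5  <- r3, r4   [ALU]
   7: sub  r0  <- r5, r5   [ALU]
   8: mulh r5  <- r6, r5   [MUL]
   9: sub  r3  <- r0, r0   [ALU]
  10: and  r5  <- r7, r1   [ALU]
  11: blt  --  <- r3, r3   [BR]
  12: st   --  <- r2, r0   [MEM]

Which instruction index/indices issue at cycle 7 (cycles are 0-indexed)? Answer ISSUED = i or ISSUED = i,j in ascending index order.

  cy0 -> i0 (and.ALU) RAW r5
  cy1 -> i1/i2 (sub.ALU sll.ALU) pair
  cy2 -> i3/i4 (and.ALU add.ALU) pair
  cy3 -> i5 (ld.MEM) RAW r3
  cy4 -> i6 (sub.ALU) RAW r5
  cy5 -> i7/i8 (sub.ALU mulh.MUL) pair
  cy6 -> i9/i10 (sub.ALU and.ALU) pair
  cy7 -> i11 (blt.BR) no-port BR/MEM
  cy8 -> i12 (st.MEM) tail

ISSUED = 11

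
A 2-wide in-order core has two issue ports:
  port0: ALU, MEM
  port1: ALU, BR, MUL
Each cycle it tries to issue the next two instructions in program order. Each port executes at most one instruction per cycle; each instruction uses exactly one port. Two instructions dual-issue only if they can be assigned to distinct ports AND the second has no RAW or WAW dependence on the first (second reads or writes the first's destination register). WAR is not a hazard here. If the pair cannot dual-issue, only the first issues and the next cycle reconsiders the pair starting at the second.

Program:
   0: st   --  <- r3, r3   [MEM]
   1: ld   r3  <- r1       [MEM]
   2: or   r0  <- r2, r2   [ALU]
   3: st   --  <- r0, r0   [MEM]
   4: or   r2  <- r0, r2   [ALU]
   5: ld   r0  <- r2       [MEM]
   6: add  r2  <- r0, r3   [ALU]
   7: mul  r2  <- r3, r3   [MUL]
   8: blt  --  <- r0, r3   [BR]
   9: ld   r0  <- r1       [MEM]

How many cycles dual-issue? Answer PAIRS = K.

c0: i0 st  no-port MEM/MEM
c1: i1/i2 ld or  2-wide
c2: i3/i4 st or  2-wide
c3: i5 ld  RAW r0
c4: i6 add  WAW r2
c5: i7 mul  no-port MUL/BR
c6: i8/i9 blt ld  2-wide

PAIRS = 3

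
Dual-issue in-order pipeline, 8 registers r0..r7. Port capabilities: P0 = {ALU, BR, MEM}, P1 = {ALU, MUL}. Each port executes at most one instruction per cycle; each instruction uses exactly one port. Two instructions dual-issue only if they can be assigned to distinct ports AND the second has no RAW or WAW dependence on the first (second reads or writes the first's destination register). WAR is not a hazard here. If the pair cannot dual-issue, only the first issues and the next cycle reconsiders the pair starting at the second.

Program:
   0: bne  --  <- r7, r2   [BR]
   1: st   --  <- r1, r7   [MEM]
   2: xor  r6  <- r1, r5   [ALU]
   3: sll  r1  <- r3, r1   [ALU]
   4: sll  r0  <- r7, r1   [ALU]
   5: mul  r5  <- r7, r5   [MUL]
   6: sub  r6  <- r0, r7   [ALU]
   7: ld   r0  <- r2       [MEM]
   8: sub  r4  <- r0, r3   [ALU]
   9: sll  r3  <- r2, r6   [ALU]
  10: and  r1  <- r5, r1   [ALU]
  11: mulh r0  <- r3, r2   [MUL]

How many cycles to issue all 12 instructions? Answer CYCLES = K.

CYCLES = 7

  cy0 -> i0 (bne) no-port BR/MEM
  cy1 -> i1&i2 (st+xor) pair
  cy2 -> i3 (sll) RAW r1
  cy3 -> i4&i5 (sll+mul) pair
  cy4 -> i6&i7 (sub+ld) pair
  cy5 -> i8&i9 (sub+sll) pair
  cy6 -> i10&i11 (and+mulh) pair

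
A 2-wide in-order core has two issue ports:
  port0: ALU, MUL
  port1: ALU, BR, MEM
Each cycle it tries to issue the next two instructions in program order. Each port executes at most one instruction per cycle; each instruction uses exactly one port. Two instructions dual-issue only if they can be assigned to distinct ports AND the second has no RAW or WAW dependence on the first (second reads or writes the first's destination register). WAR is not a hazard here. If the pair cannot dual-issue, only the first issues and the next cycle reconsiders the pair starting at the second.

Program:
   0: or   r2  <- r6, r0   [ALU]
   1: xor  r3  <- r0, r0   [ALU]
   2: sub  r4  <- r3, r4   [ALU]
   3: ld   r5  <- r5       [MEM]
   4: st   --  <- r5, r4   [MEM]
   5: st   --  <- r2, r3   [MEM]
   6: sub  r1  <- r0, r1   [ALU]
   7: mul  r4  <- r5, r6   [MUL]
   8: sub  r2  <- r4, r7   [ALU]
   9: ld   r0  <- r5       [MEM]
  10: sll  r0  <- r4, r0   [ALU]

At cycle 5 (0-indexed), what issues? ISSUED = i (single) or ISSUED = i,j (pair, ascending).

ISSUED = 8,9

0. or;xor @i0+i1  | dual
1. sub;ld @i2+i3  | dual
2. st @i4  | no-port MEM/MEM
3. st;sub @i5+i6  | dual
4. mul @i7  | RAW r4
5. sub;ld @i8+i9  | dual
6. sll @i10  | tail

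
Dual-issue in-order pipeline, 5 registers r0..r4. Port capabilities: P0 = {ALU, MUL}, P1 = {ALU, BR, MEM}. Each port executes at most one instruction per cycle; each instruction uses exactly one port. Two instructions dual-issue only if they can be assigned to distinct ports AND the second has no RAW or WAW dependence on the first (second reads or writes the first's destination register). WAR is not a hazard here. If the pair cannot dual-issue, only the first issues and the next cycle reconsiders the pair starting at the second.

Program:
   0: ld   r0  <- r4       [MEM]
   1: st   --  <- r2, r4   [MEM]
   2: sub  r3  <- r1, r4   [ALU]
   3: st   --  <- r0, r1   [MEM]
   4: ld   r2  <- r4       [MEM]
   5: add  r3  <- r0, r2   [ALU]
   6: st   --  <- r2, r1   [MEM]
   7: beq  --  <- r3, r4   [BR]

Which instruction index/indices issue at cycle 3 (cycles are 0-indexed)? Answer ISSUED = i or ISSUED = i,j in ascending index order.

ISSUED = 4

0. ld @i0  | no-port MEM/MEM
1. st+sub @i1/i2  | dual
2. st @i3  | no-port MEM/MEM
3. ld @i4  | RAW r2
4. add+st @i5/i6  | dual
5. beq @i7  | tail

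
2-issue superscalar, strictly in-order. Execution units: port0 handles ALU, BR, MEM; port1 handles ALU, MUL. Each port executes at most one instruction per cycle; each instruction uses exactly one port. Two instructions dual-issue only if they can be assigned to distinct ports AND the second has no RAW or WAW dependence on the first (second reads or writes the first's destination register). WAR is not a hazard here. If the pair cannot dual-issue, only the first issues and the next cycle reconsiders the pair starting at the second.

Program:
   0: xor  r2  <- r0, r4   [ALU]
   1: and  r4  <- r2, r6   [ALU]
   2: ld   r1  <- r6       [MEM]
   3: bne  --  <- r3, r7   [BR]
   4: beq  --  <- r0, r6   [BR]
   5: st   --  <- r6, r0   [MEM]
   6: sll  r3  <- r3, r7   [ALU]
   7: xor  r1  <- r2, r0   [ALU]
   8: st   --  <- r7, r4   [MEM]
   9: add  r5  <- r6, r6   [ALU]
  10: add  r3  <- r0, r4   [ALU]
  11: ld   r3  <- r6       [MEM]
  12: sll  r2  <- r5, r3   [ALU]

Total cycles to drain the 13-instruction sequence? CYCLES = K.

[0] i0  xor  -- RAW r2
[1] i1+i2  and;ld  -- 2-wide
[2] i3  bne  -- no-port BR/BR
[3] i4  beq  -- no-port BR/MEM
[4] i5+i6  st;sll  -- 2-wide
[5] i7+i8  xor;st  -- 2-wide
[6] i9+i10  add;add  -- 2-wide
[7] i11  ld  -- RAW r3
[8] i12  sll  -- tail

CYCLES = 9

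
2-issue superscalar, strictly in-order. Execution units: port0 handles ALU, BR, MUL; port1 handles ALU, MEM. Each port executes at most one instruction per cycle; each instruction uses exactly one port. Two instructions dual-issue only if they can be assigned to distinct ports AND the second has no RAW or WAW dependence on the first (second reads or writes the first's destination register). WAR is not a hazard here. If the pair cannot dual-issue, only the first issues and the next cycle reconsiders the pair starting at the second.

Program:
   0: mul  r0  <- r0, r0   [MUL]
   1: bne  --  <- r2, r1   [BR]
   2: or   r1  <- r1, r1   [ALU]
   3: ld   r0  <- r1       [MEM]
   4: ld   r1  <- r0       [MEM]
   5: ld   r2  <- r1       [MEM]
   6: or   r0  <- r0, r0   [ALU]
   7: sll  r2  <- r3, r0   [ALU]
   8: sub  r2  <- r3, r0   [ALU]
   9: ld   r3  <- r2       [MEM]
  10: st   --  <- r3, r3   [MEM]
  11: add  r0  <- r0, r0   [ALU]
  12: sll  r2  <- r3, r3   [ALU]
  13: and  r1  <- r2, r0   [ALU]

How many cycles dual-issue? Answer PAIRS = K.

#0 head=0: mul.MUL i0 no-port MUL/BR
#1 head=1: bne.BR+or.ALU i1&i2 dual
#2 head=3: ld.MEM i3 no-port MEM/MEM
#3 head=4: ld.MEM i4 no-port MEM/MEM
#4 head=5: ld.MEM+or.ALU i5&i6 dual
#5 head=7: sll.ALU i7 WAW r2
#6 head=8: sub.ALU i8 RAW r2
#7 head=9: ld.MEM i9 no-port MEM/MEM
#8 head=10: st.MEM+add.ALU i10&i11 dual
#9 head=12: sll.ALU i12 RAW r2
#10 head=13: and.ALU i13 tail

PAIRS = 3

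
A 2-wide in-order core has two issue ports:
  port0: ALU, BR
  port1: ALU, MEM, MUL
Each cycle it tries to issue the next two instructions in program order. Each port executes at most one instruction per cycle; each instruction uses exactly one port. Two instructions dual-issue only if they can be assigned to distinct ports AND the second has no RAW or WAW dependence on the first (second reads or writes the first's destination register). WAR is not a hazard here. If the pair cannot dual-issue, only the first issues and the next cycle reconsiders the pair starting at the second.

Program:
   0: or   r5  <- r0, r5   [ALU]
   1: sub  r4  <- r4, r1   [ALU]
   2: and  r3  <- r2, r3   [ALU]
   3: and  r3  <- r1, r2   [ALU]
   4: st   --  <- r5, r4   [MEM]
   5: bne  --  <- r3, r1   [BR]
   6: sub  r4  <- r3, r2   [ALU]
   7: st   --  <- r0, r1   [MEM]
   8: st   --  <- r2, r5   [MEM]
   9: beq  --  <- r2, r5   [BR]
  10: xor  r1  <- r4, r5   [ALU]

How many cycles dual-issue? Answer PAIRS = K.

[0] i0&i1  or.ALU/sub.ALU  -- 2-wide
[1] i2  and.ALU  -- WAW r3
[2] i3&i4  and.ALU/st.MEM  -- 2-wide
[3] i5&i6  bne.BR/sub.ALU  -- 2-wide
[4] i7  st.MEM  -- no-port MEM/MEM
[5] i8&i9  st.MEM/beq.BR  -- 2-wide
[6] i10  xor.ALU  -- tail

PAIRS = 4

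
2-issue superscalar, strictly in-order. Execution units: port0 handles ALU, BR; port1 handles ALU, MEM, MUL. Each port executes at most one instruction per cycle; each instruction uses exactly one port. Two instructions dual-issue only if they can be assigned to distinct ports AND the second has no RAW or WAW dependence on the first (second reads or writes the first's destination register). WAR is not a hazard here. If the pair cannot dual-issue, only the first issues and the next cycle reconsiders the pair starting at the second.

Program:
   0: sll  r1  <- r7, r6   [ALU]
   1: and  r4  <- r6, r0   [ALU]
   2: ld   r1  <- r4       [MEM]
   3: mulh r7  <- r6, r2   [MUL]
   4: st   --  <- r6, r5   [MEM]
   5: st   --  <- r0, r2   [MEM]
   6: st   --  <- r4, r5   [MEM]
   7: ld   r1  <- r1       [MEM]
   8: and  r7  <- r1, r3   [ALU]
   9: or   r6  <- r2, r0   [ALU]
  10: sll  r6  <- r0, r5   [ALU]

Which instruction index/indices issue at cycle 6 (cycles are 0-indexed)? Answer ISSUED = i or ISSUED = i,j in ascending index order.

[0] i0/i1  sll+and  -- 2-wide
[1] i2  ld  -- no-port MEM/MUL
[2] i3  mulh  -- no-port MUL/MEM
[3] i4  st  -- no-port MEM/MEM
[4] i5  st  -- no-port MEM/MEM
[5] i6  st  -- no-port MEM/MEM
[6] i7  ld  -- RAW r1
[7] i8/i9  and+or  -- 2-wide
[8] i10  sll  -- tail

ISSUED = 7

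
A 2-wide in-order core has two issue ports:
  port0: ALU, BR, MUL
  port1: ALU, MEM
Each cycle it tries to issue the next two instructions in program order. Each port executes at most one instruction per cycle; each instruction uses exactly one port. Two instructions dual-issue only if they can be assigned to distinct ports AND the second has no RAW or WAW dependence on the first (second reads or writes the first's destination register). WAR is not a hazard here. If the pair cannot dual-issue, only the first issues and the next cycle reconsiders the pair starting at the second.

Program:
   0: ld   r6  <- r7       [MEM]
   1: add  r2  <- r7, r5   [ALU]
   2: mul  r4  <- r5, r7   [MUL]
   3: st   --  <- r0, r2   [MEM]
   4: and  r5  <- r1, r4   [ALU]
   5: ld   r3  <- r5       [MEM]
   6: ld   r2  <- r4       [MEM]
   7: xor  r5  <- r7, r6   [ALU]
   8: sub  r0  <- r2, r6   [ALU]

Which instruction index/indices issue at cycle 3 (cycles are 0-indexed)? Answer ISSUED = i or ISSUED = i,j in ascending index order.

ISSUED = 5

#0 head=0: ld+add i0&i1 dual
#1 head=2: mul+st i2&i3 dual
#2 head=4: and i4 RAW r5
#3 head=5: ld i5 no-port MEM/MEM
#4 head=6: ld+xor i6&i7 dual
#5 head=8: sub i8 tail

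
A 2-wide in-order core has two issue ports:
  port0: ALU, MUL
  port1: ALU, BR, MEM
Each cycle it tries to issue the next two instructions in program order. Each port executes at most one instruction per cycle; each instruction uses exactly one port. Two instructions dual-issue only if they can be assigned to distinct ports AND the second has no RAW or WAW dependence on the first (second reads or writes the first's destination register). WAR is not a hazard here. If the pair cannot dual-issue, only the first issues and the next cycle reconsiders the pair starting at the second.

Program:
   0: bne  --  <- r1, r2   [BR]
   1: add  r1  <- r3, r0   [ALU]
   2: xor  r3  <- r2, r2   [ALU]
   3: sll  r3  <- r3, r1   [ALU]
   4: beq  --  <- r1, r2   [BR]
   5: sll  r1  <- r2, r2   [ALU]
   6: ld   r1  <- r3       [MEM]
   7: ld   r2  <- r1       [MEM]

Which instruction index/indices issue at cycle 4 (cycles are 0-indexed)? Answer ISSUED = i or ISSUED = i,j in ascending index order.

#0 head=0: bne.BR+add.ALU i0+i1 pair
#1 head=2: xor.ALU i2 RAW+WAW r3
#2 head=3: sll.ALU+beq.BR i3+i4 pair
#3 head=5: sll.ALU i5 WAW r1
#4 head=6: ld.MEM i6 no-port MEM/MEM
#5 head=7: ld.MEM i7 tail

ISSUED = 6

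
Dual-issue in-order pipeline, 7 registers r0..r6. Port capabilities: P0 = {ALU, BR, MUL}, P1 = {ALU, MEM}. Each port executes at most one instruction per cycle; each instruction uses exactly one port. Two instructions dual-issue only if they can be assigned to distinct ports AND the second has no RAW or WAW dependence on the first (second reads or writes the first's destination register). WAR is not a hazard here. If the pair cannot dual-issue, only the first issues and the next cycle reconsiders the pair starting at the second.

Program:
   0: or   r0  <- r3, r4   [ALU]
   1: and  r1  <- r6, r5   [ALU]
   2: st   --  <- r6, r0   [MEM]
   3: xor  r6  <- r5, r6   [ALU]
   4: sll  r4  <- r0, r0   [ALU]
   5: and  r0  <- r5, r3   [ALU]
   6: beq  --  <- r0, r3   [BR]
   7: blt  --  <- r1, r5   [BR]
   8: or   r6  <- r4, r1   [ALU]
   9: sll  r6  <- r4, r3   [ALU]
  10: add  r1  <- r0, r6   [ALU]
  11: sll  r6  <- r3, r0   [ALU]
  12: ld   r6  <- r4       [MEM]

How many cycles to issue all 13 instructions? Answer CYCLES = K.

#0 head=0: or;and i0/i1 2-wide
#1 head=2: st;xor i2/i3 2-wide
#2 head=4: sll;and i4/i5 2-wide
#3 head=6: beq i6 no-port BR/BR
#4 head=7: blt;or i7/i8 2-wide
#5 head=9: sll i9 RAW r6
#6 head=10: add;sll i10/i11 2-wide
#7 head=12: ld i12 tail

CYCLES = 8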